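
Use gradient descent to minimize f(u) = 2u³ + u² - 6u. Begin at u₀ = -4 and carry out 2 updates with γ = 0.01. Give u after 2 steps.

f′(u) = 6u² + 2u - 6
Step 1: f′(-4) = 82; u₁ = -4 − 0.01·82 = -4.82
Step 2: f′(-4.82) = 123.7544; u₂ = -4.82 − 0.01·123.7544 = -6.057544

-6.057544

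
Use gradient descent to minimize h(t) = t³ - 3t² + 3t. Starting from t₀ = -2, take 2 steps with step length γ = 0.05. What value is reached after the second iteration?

-6.188375

h′(t) = 3t² - 6t + 3
t₁ = -2 − 0.05·27 = -3.35
t₂ = -3.35 − 0.05·56.7675 = -6.188375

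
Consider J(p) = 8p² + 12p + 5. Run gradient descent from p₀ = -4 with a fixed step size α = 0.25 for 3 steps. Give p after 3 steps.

87

J′(p) = 16p + 12
p₁ = -4 − 0.25·(-52) = 9
p₂ = 9 − 0.25·156 = -30
p₃ = -30 − 0.25·(-468) = 87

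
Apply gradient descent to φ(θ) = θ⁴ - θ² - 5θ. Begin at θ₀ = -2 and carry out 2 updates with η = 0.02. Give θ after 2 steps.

-1.10111168

φ′(θ) = 4θ³ - 2θ - 5
Step 1: φ′(-2) = -33; θ₁ = -2 − 0.02·(-33) = -1.34
Step 2: φ′(-1.34) = -11.944416; θ₂ = -1.34 − 0.02·(-11.944416) = -1.10111168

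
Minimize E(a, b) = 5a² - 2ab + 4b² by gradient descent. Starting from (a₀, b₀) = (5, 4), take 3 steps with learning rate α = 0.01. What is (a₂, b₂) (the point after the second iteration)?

∇E = (10a - 2b, -2a + 8b)
Step 1: at (5, 4), ∇E = (42, 22) → (5, 4) − 0.01·(42, 22) = (4.58, 3.78)
Step 2: at (4.58, 3.78), ∇E = (38.24, 21.08) → (4.58, 3.78) − 0.01·(38.24, 21.08) = (4.1976, 3.5692)

(4.1976, 3.5692)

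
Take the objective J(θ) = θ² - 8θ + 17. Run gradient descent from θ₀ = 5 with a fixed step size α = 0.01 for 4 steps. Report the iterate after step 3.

J′(θ) = 2θ - 8
Step 1: J′(5) = 2; θ₁ = 5 − 0.01·2 = 4.98
Step 2: J′(4.98) = 1.96; θ₂ = 4.98 − 0.01·1.96 = 4.9604
Step 3: J′(4.9604) = 1.9208; θ₃ = 4.9604 − 0.01·1.9208 = 4.941192

4.941192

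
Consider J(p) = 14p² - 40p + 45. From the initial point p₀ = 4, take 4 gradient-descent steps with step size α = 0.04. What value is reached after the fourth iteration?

1.42910464

J′(p) = 28p - 40
Step 1: J′(4) = 72; p₁ = 4 − 0.04·72 = 1.12
Step 2: J′(1.12) = -8.64; p₂ = 1.12 − 0.04·(-8.64) = 1.4656
Step 3: J′(1.4656) = 1.0368; p₃ = 1.4656 − 0.04·1.0368 = 1.424128
Step 4: J′(1.424128) = -0.124416; p₄ = 1.424128 − 0.04·(-0.124416) = 1.42910464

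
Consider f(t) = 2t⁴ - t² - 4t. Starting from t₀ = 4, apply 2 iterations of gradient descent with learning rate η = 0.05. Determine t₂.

f′(t) = 8t³ - 2t - 4
t₁ = 4 − 0.05·500 = -21
t₂ = -21 − 0.05·(-74050) = 3681.5

3681.5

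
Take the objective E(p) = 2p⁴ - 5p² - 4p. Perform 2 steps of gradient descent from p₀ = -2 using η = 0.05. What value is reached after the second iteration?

E′(p) = 8p³ - 10p - 4
Step 1: E′(-2) = -48; p₁ = -2 − 0.05·(-48) = 0.4
Step 2: E′(0.4) = -7.488; p₂ = 0.4 − 0.05·(-7.488) = 0.7744

0.7744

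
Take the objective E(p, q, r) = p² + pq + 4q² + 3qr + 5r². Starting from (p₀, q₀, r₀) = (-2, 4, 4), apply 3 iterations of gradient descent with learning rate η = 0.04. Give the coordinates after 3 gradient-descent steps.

∇E = (2p + q, p + 8q + 3r, 3q + 10r)
(p₁, q₁, r₁) = (-2, 4, 4) − 0.04·(0, 42, 52) = (-2, 2.32, 1.92)
(p₂, q₂, r₂) = (-2, 2.32, 1.92) − 0.04·(-1.68, 22.32, 26.16) = (-1.9328, 1.4272, 0.8736)
(p₃, q₃, r₃) = (-1.9328, 1.4272, 0.8736) − 0.04·(-2.4384, 12.1056, 13.0176) = (-1.835264, 0.942976, 0.352896)

(-1.835264, 0.942976, 0.352896)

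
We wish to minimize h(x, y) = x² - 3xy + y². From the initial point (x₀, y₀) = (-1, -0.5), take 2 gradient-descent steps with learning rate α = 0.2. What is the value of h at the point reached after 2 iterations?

∇h = (2x - 3y, -3x + 2y)
(x₁, y₁) = (-1, -0.5) − 0.2·(-0.5, 2) = (-0.9, -0.9)
(x₂, y₂) = (-0.9, -0.9) − 0.2·(0.9, 0.9) = (-1.08, -1.08)
h(-1.08, -1.08) = -1.1664

-1.1664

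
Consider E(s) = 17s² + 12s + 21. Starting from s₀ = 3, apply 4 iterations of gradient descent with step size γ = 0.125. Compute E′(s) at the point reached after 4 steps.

12718.5703125

E′(s) = 34s + 12
s₁ = 3 − 0.125·114 = -11.25
s₂ = -11.25 − 0.125·(-370.5) = 35.0625
s₃ = 35.0625 − 0.125·1204.125 = -115.453125
s₄ = -115.453125 − 0.125·(-3913.40625) = 373.72265625
E′(s) at (373.72265625) = 12718.5703125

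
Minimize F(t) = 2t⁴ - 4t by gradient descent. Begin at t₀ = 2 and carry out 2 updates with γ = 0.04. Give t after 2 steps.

-0.21952

F′(t) = 8t³ - 4
Step 1: F′(2) = 60; t₁ = 2 − 0.04·60 = -0.4
Step 2: F′(-0.4) = -4.512; t₂ = -0.4 − 0.04·(-4.512) = -0.21952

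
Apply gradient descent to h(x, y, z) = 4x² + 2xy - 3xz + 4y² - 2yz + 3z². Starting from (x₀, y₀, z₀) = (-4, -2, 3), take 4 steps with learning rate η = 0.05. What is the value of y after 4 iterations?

∇h = (8x + 2y - 3z, 2x + 8y - 2z, -3x - 2y + 6z)
Step 1: at (-4, -2, 3), ∇h = (-45, -30, 34) → (-4, -2, 3) − 0.05·(-45, -30, 34) = (-1.75, -0.5, 1.3)
Step 2: at (-1.75, -0.5, 1.3), ∇h = (-18.9, -10.1, 14.05) → (-1.75, -0.5, 1.3) − 0.05·(-18.9, -10.1, 14.05) = (-0.805, 0.005, 0.5975)
Step 3: at (-0.805, 0.005, 0.5975), ∇h = (-8.2225, -2.765, 5.99) → (-0.805, 0.005, 0.5975) − 0.05·(-8.2225, -2.765, 5.99) = (-0.393875, 0.14325, 0.298)
Step 4: at (-0.393875, 0.14325, 0.298), ∇h = (-3.7585, -0.23775, 2.683125) → (-0.393875, 0.14325, 0.298) − 0.05·(-3.7585, -0.23775, 2.683125) = (-0.20595, 0.1551375, 0.16384375)
y = 0.1551375

0.1551375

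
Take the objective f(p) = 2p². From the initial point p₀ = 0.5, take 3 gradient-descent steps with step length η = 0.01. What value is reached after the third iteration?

0.442368

f′(p) = 4p
Step 1: f′(0.5) = 2; p₁ = 0.5 − 0.01·2 = 0.48
Step 2: f′(0.48) = 1.92; p₂ = 0.48 − 0.01·1.92 = 0.4608
Step 3: f′(0.4608) = 1.8432; p₃ = 0.4608 − 0.01·1.8432 = 0.442368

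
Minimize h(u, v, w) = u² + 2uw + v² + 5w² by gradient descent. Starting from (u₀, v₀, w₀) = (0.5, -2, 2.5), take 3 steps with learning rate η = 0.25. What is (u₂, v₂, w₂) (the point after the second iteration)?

(1.5, -0.5, 6.5)

∇h = (2u + 2w, 2v, 2u + 10w)
Step 1: at (0.5, -2, 2.5), ∇h = (6, -4, 26) → (0.5, -2, 2.5) − 0.25·(6, -4, 26) = (-1, -1, -4)
Step 2: at (-1, -1, -4), ∇h = (-10, -2, -42) → (-1, -1, -4) − 0.25·(-10, -2, -42) = (1.5, -0.5, 6.5)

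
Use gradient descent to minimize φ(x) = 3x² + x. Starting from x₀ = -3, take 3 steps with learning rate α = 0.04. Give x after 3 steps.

-1.410432

φ′(x) = 6x + 1
x₁ = -3 − 0.04·(-17) = -2.32
x₂ = -2.32 − 0.04·(-12.92) = -1.8032
x₃ = -1.8032 − 0.04·(-9.8192) = -1.410432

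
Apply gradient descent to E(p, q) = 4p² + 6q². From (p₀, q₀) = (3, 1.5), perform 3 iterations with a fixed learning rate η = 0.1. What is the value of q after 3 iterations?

-0.012

∇E = (8p, 12q)
(p₁, q₁) = (3, 1.5) − 0.1·(24, 18) = (0.6, -0.3)
(p₂, q₂) = (0.6, -0.3) − 0.1·(4.8, -3.6) = (0.12, 0.06)
(p₃, q₃) = (0.12, 0.06) − 0.1·(0.96, 0.72) = (0.024, -0.012)
q = -0.012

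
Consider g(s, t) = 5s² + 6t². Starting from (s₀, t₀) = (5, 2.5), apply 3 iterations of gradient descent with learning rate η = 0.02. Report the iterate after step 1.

(4, 1.9)

∇g = (10s, 12t)
(s₁, t₁) = (5, 2.5) − 0.02·(50, 30) = (4, 1.9)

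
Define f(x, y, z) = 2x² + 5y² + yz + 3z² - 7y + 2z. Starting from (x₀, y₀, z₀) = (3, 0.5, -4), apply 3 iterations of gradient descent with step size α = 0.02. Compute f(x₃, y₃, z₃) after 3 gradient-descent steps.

∇f = (4x, 10y + z - 7, y + 6z + 2)
Step 1: at (3, 0.5, -4), ∇f = (12, -6, -21.5) → (3, 0.5, -4) − 0.02·(12, -6, -21.5) = (2.76, 0.62, -3.57)
Step 2: at (2.76, 0.62, -3.57), ∇f = (11.04, -4.37, -18.8) → (2.76, 0.62, -3.57) − 0.02·(11.04, -4.37, -18.8) = (2.5392, 0.7074, -3.194)
Step 3: at (2.5392, 0.7074, -3.194), ∇f = (10.1568, -3.12, -16.4566) → (2.5392, 0.7074, -3.194) − 0.02·(10.1568, -3.12, -16.4566) = (2.336064, 0.7698, -2.864868)
f(2.336064, 0.7698, -2.864868) = 25.176044810064

25.176044810064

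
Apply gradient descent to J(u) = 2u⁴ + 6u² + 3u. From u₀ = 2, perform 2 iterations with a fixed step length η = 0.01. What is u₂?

0.82559768

J′(u) = 8u³ + 12u + 3
u₁ = 2 − 0.01·91 = 1.09
u₂ = 1.09 − 0.01·26.440232 = 0.82559768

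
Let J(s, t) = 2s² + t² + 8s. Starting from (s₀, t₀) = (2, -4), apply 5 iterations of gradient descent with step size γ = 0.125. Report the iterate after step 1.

∇J = (4s + 8, 2t)
Step 1: at (2, -4), ∇J = (16, -8) → (2, -4) − 0.125·(16, -8) = (0, -3)

(0, -3)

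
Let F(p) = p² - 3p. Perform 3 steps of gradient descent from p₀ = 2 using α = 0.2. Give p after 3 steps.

1.608

F′(p) = 2p - 3
Step 1: F′(2) = 1; p₁ = 2 − 0.2·1 = 1.8
Step 2: F′(1.8) = 0.6; p₂ = 1.8 − 0.2·0.6 = 1.68
Step 3: F′(1.68) = 0.36; p₃ = 1.68 − 0.2·0.36 = 1.608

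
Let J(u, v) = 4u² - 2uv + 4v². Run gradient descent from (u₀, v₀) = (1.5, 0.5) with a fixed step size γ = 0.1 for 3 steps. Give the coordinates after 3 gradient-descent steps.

∇J = (8u - 2v, -2u + 8v)
(u₁, v₁) = (1.5, 0.5) − 0.1·(11, 1) = (0.4, 0.4)
(u₂, v₂) = (0.4, 0.4) − 0.1·(2.4, 2.4) = (0.16, 0.16)
(u₃, v₃) = (0.16, 0.16) − 0.1·(0.96, 0.96) = (0.064, 0.064)

(0.064, 0.064)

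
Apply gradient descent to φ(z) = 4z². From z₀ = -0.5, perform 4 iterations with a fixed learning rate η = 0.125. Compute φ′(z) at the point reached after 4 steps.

φ′(z) = 8z
z₁ = -0.5 − 0.125·(-4) = 0
z₂ = 0 − 0.125·0 = 0
z₃ = 0 − 0.125·0 = 0
z₄ = 0 − 0.125·0 = 0
φ′(z) at (0) = 0

0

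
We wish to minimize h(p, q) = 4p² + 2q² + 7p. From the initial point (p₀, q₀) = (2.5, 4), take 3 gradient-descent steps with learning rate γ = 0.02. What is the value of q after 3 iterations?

3.114752

∇h = (8p + 7, 4q)
(p₁, q₁) = (2.5, 4) − 0.02·(27, 16) = (1.96, 3.68)
(p₂, q₂) = (1.96, 3.68) − 0.02·(22.68, 14.72) = (1.5064, 3.3856)
(p₃, q₃) = (1.5064, 3.3856) − 0.02·(19.0512, 13.5424) = (1.125376, 3.114752)
q = 3.114752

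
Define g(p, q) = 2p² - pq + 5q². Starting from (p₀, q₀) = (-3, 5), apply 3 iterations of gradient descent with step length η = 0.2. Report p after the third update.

∇g = (4p - q, -p + 10q)
Step 1: at (-3, 5), ∇g = (-17, 53) → (-3, 5) − 0.2·(-17, 53) = (0.4, -5.6)
Step 2: at (0.4, -5.6), ∇g = (7.2, -56.4) → (0.4, -5.6) − 0.2·(7.2, -56.4) = (-1.04, 5.68)
Step 3: at (-1.04, 5.68), ∇g = (-9.84, 57.84) → (-1.04, 5.68) − 0.2·(-9.84, 57.84) = (0.928, -5.888)
p = 0.928

0.928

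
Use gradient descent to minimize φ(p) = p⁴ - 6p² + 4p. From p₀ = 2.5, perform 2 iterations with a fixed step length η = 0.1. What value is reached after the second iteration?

φ′(p) = 4p³ - 12p + 4
Step 1: φ′(2.5) = 36.5; p₁ = 2.5 − 0.1·36.5 = -1.15
Step 2: φ′(-1.15) = 11.7165; p₂ = -1.15 − 0.1·11.7165 = -2.32165

-2.32165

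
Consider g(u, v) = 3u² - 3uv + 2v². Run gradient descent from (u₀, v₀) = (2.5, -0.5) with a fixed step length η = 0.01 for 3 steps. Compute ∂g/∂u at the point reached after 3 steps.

12.9748875

∇g = (6u - 3v, -3u + 4v)
Step 1: at (2.5, -0.5), ∇g = (16.5, -9.5) → (2.5, -0.5) − 0.01·(16.5, -9.5) = (2.335, -0.405)
Step 2: at (2.335, -0.405), ∇g = (15.225, -8.625) → (2.335, -0.405) − 0.01·(15.225, -8.625) = (2.18275, -0.31875)
Step 3: at (2.18275, -0.31875), ∇g = (14.05275, -7.82325) → (2.18275, -0.31875) − 0.01·(14.05275, -7.82325) = (2.0422225, -0.2405175)
∂g/∂u at (2.0422225, -0.2405175) = 12.9748875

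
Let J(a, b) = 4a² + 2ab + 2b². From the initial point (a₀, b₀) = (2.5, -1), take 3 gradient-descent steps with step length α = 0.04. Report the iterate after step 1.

∇J = (8a + 2b, 2a + 4b)
Step 1: at (2.5, -1), ∇J = (18, 1) → (2.5, -1) − 0.04·(18, 1) = (1.78, -1.04)

(1.78, -1.04)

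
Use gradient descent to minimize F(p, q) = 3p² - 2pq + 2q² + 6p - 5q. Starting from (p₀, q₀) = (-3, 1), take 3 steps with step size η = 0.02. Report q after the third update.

∇F = (6p - 2q + 6, -2p + 4q - 5)
(p₁, q₁) = (-3, 1) − 0.02·(-14, 5) = (-2.72, 0.9)
(p₂, q₂) = (-2.72, 0.9) − 0.02·(-12.12, 4.04) = (-2.4776, 0.8192)
(p₃, q₃) = (-2.4776, 0.8192) − 0.02·(-10.504, 3.232) = (-2.26752, 0.75456)
q = 0.75456

0.75456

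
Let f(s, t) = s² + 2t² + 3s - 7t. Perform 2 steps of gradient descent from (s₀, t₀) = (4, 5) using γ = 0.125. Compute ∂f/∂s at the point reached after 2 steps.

6.1875

∇f = (2s + 3, 4t - 7)
(s₁, t₁) = (4, 5) − 0.125·(11, 13) = (2.625, 3.375)
(s₂, t₂) = (2.625, 3.375) − 0.125·(8.25, 6.5) = (1.59375, 2.5625)
∂f/∂s at (1.59375, 2.5625) = 6.1875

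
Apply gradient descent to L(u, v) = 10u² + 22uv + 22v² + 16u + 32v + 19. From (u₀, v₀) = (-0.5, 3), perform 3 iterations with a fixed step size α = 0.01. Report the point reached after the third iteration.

∇L = (20u + 22v + 16, 22u + 44v + 32)
(u₁, v₁) = (-0.5, 3) − 0.01·(72, 153) = (-1.22, 1.47)
(u₂, v₂) = (-1.22, 1.47) − 0.01·(23.94, 69.84) = (-1.4594, 0.7716)
(u₃, v₃) = (-1.4594, 0.7716) − 0.01·(3.7872, 33.8436) = (-1.497272, 0.433164)

(-1.497272, 0.433164)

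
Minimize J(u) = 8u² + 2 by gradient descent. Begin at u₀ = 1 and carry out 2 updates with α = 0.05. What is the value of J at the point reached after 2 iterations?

J′(u) = 16u
Step 1: J′(1) = 16; u₁ = 1 − 0.05·16 = 0.2
Step 2: J′(0.2) = 3.2; u₂ = 0.2 − 0.05·3.2 = 0.04
J(0.04) = 2.0128

2.0128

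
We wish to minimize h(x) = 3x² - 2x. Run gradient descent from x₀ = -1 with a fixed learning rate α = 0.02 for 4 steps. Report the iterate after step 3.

-0.575296

h′(x) = 6x - 2
x₁ = -1 − 0.02·(-8) = -0.84
x₂ = -0.84 − 0.02·(-7.04) = -0.6992
x₃ = -0.6992 − 0.02·(-6.1952) = -0.575296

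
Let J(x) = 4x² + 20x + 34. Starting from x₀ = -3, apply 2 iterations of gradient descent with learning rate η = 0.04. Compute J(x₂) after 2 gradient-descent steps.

J′(x) = 8x + 20
Step 1: J′(-3) = -4; x₁ = -3 − 0.04·(-4) = -2.84
Step 2: J′(-2.84) = -2.72; x₂ = -2.84 − 0.04·(-2.72) = -2.7312
J(-2.7312) = 9.21381376

9.21381376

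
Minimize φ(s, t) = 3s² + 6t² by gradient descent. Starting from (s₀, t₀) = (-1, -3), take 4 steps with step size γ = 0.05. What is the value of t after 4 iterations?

∇φ = (6s, 12t)
(s₁, t₁) = (-1, -3) − 0.05·(-6, -36) = (-0.7, -1.2)
(s₂, t₂) = (-0.7, -1.2) − 0.05·(-4.2, -14.4) = (-0.49, -0.48)
(s₃, t₃) = (-0.49, -0.48) − 0.05·(-2.94, -5.76) = (-0.343, -0.192)
(s₄, t₄) = (-0.343, -0.192) − 0.05·(-2.058, -2.304) = (-0.2401, -0.0768)
t = -0.0768

-0.0768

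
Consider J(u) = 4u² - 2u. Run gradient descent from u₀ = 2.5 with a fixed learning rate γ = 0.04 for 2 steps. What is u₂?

J′(u) = 8u - 2
Step 1: J′(2.5) = 18; u₁ = 2.5 − 0.04·18 = 1.78
Step 2: J′(1.78) = 12.24; u₂ = 1.78 − 0.04·12.24 = 1.2904

1.2904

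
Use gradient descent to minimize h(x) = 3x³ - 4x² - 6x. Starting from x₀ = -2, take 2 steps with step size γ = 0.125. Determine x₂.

-82.3203125

h′(x) = 9x² - 8x - 6
x₁ = -2 − 0.125·46 = -7.75
x₂ = -7.75 − 0.125·596.5625 = -82.3203125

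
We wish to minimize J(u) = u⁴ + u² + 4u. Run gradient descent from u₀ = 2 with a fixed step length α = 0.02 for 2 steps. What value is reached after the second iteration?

J′(u) = 4u³ + 2u + 4
u₁ = 2 − 0.02·40 = 1.2
u₂ = 1.2 − 0.02·13.312 = 0.93376

0.93376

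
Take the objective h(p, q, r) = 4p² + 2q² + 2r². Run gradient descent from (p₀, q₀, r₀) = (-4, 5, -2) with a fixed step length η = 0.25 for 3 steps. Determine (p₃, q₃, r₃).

∇h = (8p, 4q, 4r)
(p₁, q₁, r₁) = (-4, 5, -2) − 0.25·(-32, 20, -8) = (4, 0, 0)
(p₂, q₂, r₂) = (4, 0, 0) − 0.25·(32, 0, 0) = (-4, 0, 0)
(p₃, q₃, r₃) = (-4, 0, 0) − 0.25·(-32, 0, 0) = (4, 0, 0)

(4, 0, 0)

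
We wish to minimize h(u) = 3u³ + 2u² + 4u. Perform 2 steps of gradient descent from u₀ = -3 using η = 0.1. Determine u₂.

h′(u) = 9u² + 4u + 4
Step 1: h′(-3) = 73; u₁ = -3 − 0.1·73 = -10.3
Step 2: h′(-10.3) = 917.61; u₂ = -10.3 − 0.1·917.61 = -102.061

-102.061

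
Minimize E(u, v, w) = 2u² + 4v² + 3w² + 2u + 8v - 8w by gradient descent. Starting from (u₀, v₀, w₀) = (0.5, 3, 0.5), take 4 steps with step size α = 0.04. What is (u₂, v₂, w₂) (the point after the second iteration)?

∇E = (4u + 2, 8v + 8, 6w - 8)
(u₁, v₁, w₁) = (0.5, 3, 0.5) − 0.04·(4, 32, -5) = (0.34, 1.72, 0.7)
(u₂, v₂, w₂) = (0.34, 1.72, 0.7) − 0.04·(3.36, 21.76, -3.8) = (0.2056, 0.8496, 0.852)

(0.2056, 0.8496, 0.852)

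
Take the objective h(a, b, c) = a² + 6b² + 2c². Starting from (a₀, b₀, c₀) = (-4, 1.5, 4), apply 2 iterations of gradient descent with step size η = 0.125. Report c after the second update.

1

∇h = (2a, 12b, 4c)
(a₁, b₁, c₁) = (-4, 1.5, 4) − 0.125·(-8, 18, 16) = (-3, -0.75, 2)
(a₂, b₂, c₂) = (-3, -0.75, 2) − 0.125·(-6, -9, 8) = (-2.25, 0.375, 1)
c = 1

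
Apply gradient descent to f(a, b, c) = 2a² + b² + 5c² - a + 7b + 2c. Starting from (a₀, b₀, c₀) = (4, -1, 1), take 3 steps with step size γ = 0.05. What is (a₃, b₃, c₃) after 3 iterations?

(2.17, -1.6775, -0.05)

∇f = (4a - 1, 2b + 7, 10c + 2)
(a₁, b₁, c₁) = (4, -1, 1) − 0.05·(15, 5, 12) = (3.25, -1.25, 0.4)
(a₂, b₂, c₂) = (3.25, -1.25, 0.4) − 0.05·(12, 4.5, 6) = (2.65, -1.475, 0.1)
(a₃, b₃, c₃) = (2.65, -1.475, 0.1) − 0.05·(9.6, 4.05, 3) = (2.17, -1.6775, -0.05)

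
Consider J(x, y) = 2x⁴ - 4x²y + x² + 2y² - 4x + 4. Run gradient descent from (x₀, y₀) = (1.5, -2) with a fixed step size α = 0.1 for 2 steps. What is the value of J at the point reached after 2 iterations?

∇J = (8x³ - 8xy + 2x - 4, -4x² + 4y)
Step 1: at (1.5, -2), ∇J = (50, -17) → (1.5, -2) − 0.1·(50, -17) = (-3.5, -0.3)
Step 2: at (-3.5, -0.3), ∇J = (-362.4, -50.2) → (-3.5, -0.3) − 0.1·(-362.4, -50.2) = (32.74, 4.72)
J(32.74, 4.72) = 2278723.69478752

2278723.69478752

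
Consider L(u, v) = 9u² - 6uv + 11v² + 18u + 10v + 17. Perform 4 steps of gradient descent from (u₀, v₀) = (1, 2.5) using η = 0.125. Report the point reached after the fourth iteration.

(-22.25, 29.9453125)

∇L = (18u - 6v + 18, -6u + 22v + 10)
Step 1: at (1, 2.5), ∇L = (21, 59) → (1, 2.5) − 0.125·(21, 59) = (-1.625, -4.875)
Step 2: at (-1.625, -4.875), ∇L = (18, -87.5) → (-1.625, -4.875) − 0.125·(18, -87.5) = (-3.875, 6.0625)
Step 3: at (-3.875, 6.0625), ∇L = (-88.125, 166.625) → (-3.875, 6.0625) − 0.125·(-88.125, 166.625) = (7.140625, -14.765625)
Step 4: at (7.140625, -14.765625), ∇L = (235.125, -357.6875) → (7.140625, -14.765625) − 0.125·(235.125, -357.6875) = (-22.25, 29.9453125)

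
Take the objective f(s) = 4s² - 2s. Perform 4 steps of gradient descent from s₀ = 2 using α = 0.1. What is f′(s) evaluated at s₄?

0.0224

f′(s) = 8s - 2
s₁ = 2 − 0.1·14 = 0.6
s₂ = 0.6 − 0.1·2.8 = 0.32
s₃ = 0.32 − 0.1·0.56 = 0.264
s₄ = 0.264 − 0.1·0.112 = 0.2528
f′(s) at (0.2528) = 0.0224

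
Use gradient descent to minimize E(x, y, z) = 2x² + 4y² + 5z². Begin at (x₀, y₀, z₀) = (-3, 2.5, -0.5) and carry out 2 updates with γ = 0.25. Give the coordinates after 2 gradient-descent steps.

(0, 2.5, -1.125)

∇E = (4x, 8y, 10z)
Step 1: at (-3, 2.5, -0.5), ∇E = (-12, 20, -5) → (-3, 2.5, -0.5) − 0.25·(-12, 20, -5) = (0, -2.5, 0.75)
Step 2: at (0, -2.5, 0.75), ∇E = (0, -20, 7.5) → (0, -2.5, 0.75) − 0.25·(0, -20, 7.5) = (0, 2.5, -1.125)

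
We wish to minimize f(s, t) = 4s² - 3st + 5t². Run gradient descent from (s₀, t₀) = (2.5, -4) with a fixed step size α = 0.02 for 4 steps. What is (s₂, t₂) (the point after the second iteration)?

∇f = (8s - 3t, -3s + 10t)
Step 1: at (2.5, -4), ∇f = (32, -47.5) → (2.5, -4) − 0.02·(32, -47.5) = (1.86, -3.05)
Step 2: at (1.86, -3.05), ∇f = (24.03, -36.08) → (1.86, -3.05) − 0.02·(24.03, -36.08) = (1.3794, -2.3284)

(1.3794, -2.3284)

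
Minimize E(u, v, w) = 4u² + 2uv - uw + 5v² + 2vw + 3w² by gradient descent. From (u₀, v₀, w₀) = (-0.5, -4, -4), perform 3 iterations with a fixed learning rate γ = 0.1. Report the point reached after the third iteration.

(-0.112, 0.139, -0.2385)

∇E = (8u + 2v - w, 2u + 10v + 2w, -u + 2v + 6w)
(u₁, v₁, w₁) = (-0.5, -4, -4) − 0.1·(-8, -49, -31.5) = (0.3, 0.9, -0.85)
(u₂, v₂, w₂) = (0.3, 0.9, -0.85) − 0.1·(5.05, 7.9, -3.6) = (-0.205, 0.11, -0.49)
(u₃, v₃, w₃) = (-0.205, 0.11, -0.49) − 0.1·(-0.93, -0.29, -2.515) = (-0.112, 0.139, -0.2385)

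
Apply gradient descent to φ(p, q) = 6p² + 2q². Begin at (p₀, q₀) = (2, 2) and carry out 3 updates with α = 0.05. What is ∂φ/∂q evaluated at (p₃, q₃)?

4.096

∇φ = (12p, 4q)
(p₁, q₁) = (2, 2) − 0.05·(24, 8) = (0.8, 1.6)
(p₂, q₂) = (0.8, 1.6) − 0.05·(9.6, 6.4) = (0.32, 1.28)
(p₃, q₃) = (0.32, 1.28) − 0.05·(3.84, 5.12) = (0.128, 1.024)
∂φ/∂q at (0.128, 1.024) = 4.096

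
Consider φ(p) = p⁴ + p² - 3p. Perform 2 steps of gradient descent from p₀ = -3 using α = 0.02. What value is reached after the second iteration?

-0.55060032

φ′(p) = 4p³ + 2p - 3
Step 1: φ′(-3) = -117; p₁ = -3 − 0.02·(-117) = -0.66
Step 2: φ′(-0.66) = -5.469984; p₂ = -0.66 − 0.02·(-5.469984) = -0.55060032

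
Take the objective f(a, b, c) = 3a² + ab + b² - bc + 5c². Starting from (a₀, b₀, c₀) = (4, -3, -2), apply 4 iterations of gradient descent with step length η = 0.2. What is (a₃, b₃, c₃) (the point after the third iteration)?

∇f = (6a + b, a + 2b - c, -b + 10c)
(a₁, b₁, c₁) = (4, -3, -2) − 0.2·(21, 0, -17) = (-0.2, -3, 1.4)
(a₂, b₂, c₂) = (-0.2, -3, 1.4) − 0.2·(-4.2, -7.6, 17) = (0.64, -1.48, -2)
(a₃, b₃, c₃) = (0.64, -1.48, -2) − 0.2·(2.36, -0.32, -18.52) = (0.168, -1.416, 1.704)

(0.168, -1.416, 1.704)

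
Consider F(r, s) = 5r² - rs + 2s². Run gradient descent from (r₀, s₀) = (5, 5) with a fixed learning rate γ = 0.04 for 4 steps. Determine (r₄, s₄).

(0.978176, 2.8250624)

∇F = (10r - s, -r + 4s)
Step 1: at (5, 5), ∇F = (45, 15) → (5, 5) − 0.04·(45, 15) = (3.2, 4.4)
Step 2: at (3.2, 4.4), ∇F = (27.6, 14.4) → (3.2, 4.4) − 0.04·(27.6, 14.4) = (2.096, 3.824)
Step 3: at (2.096, 3.824), ∇F = (17.136, 13.2) → (2.096, 3.824) − 0.04·(17.136, 13.2) = (1.41056, 3.296)
Step 4: at (1.41056, 3.296), ∇F = (10.8096, 11.77344) → (1.41056, 3.296) − 0.04·(10.8096, 11.77344) = (0.978176, 2.8250624)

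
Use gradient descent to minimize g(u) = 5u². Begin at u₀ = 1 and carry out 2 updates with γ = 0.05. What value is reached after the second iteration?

0.25

g′(u) = 10u
u₁ = 1 − 0.05·10 = 0.5
u₂ = 0.5 − 0.05·5 = 0.25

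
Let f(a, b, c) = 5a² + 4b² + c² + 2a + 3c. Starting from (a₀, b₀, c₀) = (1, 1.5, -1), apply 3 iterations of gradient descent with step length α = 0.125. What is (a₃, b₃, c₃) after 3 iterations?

(-0.21875, 0, -1.2890625)

∇f = (10a + 2, 8b, 2c + 3)
Step 1: at (1, 1.5, -1), ∇f = (12, 12, 1) → (1, 1.5, -1) − 0.125·(12, 12, 1) = (-0.5, 0, -1.125)
Step 2: at (-0.5, 0, -1.125), ∇f = (-3, 0, 0.75) → (-0.5, 0, -1.125) − 0.125·(-3, 0, 0.75) = (-0.125, 0, -1.21875)
Step 3: at (-0.125, 0, -1.21875), ∇f = (0.75, 0, 0.5625) → (-0.125, 0, -1.21875) − 0.125·(0.75, 0, 0.5625) = (-0.21875, 0, -1.2890625)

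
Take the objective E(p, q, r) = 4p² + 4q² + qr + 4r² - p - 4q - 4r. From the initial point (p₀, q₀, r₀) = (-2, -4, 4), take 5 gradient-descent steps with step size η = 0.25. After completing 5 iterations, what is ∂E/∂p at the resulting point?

∇E = (8p - 1, 8q + r - 4, q + 8r - 4)
(p₁, q₁, r₁) = (-2, -4, 4) − 0.25·(-17, -32, 24) = (2.25, 4, -2)
(p₂, q₂, r₂) = (2.25, 4, -2) − 0.25·(17, 26, -16) = (-2, -2.5, 2)
(p₃, q₃, r₃) = (-2, -2.5, 2) − 0.25·(-17, -22, 9.5) = (2.25, 3, -0.375)
(p₄, q₄, r₄) = (2.25, 3, -0.375) − 0.25·(17, 19.625, -4) = (-2, -1.90625, 0.625)
(p₅, q₅, r₅) = (-2, -1.90625, 0.625) − 0.25·(-17, -18.625, -0.90625) = (2.25, 2.75, 0.8515625)
∂E/∂p at (2.25, 2.75, 0.8515625) = 17

17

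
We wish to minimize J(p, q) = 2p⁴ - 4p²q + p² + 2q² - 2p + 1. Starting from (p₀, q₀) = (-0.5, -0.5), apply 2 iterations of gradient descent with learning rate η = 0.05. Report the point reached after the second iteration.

∇J = (8p³ - 8pq + 2p - 2, -4p² + 4q)
(p₁, q₁) = (-0.5, -0.5) − 0.05·(-6, -3) = (-0.2, -0.35)
(p₂, q₂) = (-0.2, -0.35) − 0.05·(-3.024, -1.56) = (-0.0488, -0.272)

(-0.0488, -0.272)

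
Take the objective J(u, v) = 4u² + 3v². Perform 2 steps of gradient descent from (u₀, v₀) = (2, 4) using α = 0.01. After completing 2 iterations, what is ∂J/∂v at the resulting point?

21.2064

∇J = (8u, 6v)
(u₁, v₁) = (2, 4) − 0.01·(16, 24) = (1.84, 3.76)
(u₂, v₂) = (1.84, 3.76) − 0.01·(14.72, 22.56) = (1.6928, 3.5344)
∂J/∂v at (1.6928, 3.5344) = 21.2064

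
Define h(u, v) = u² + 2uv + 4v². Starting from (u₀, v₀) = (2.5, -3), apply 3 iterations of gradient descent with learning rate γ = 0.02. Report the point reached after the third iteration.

(2.515104, -2.034304)

∇h = (2u + 2v, 2u + 8v)
(u₁, v₁) = (2.5, -3) − 0.02·(-1, -19) = (2.52, -2.62)
(u₂, v₂) = (2.52, -2.62) − 0.02·(-0.2, -15.92) = (2.524, -2.3016)
(u₃, v₃) = (2.524, -2.3016) − 0.02·(0.4448, -13.3648) = (2.515104, -2.034304)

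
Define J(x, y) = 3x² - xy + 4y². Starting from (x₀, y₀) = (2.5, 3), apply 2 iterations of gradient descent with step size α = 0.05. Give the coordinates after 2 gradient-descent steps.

(1.42625, 1.25)

∇J = (6x - y, -x + 8y)
Step 1: at (2.5, 3), ∇J = (12, 21.5) → (2.5, 3) − 0.05·(12, 21.5) = (1.9, 1.925)
Step 2: at (1.9, 1.925), ∇J = (9.475, 13.5) → (1.9, 1.925) − 0.05·(9.475, 13.5) = (1.42625, 1.25)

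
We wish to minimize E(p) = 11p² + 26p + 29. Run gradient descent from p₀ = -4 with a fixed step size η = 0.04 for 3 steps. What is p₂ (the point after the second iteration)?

-1.2224

E′(p) = 22p + 26
Step 1: E′(-4) = -62; p₁ = -4 − 0.04·(-62) = -1.52
Step 2: E′(-1.52) = -7.44; p₂ = -1.52 − 0.04·(-7.44) = -1.2224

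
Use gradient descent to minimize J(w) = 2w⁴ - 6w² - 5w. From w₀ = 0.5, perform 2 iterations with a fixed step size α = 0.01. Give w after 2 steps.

J′(w) = 8w³ - 12w - 5
Step 1: J′(0.5) = -10; w₁ = 0.5 − 0.01·(-10) = 0.6
Step 2: J′(0.6) = -10.472; w₂ = 0.6 − 0.01·(-10.472) = 0.70472

0.70472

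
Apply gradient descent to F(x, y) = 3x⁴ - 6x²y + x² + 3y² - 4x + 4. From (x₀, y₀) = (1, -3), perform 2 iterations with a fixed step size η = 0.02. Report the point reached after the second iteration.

(0.10829312, -2.216832)

∇F = (12x³ - 12xy + 2x - 4, -6x² + 6y)
Step 1: at (1, -3), ∇F = (46, -24) → (1, -3) − 0.02·(46, -24) = (0.08, -2.52)
Step 2: at (0.08, -2.52), ∇F = (-1.414656, -15.1584) → (0.08, -2.52) − 0.02·(-1.414656, -15.1584) = (0.10829312, -2.216832)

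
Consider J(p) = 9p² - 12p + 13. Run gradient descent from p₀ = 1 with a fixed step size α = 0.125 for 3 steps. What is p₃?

J′(p) = 18p - 12
Step 1: J′(1) = 6; p₁ = 1 − 0.125·6 = 0.25
Step 2: J′(0.25) = -7.5; p₂ = 0.25 − 0.125·(-7.5) = 1.1875
Step 3: J′(1.1875) = 9.375; p₃ = 1.1875 − 0.125·9.375 = 0.015625

0.015625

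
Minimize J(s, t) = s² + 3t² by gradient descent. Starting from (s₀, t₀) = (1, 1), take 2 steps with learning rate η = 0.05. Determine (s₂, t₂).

(0.81, 0.49)

∇J = (2s, 6t)
Step 1: at (1, 1), ∇J = (2, 6) → (1, 1) − 0.05·(2, 6) = (0.9, 0.7)
Step 2: at (0.9, 0.7), ∇J = (1.8, 4.2) → (0.9, 0.7) − 0.05·(1.8, 4.2) = (0.81, 0.49)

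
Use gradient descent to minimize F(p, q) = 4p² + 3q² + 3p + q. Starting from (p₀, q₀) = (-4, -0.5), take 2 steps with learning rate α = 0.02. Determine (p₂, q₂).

(-2.9328, -0.4248)

∇F = (8p + 3, 6q + 1)
Step 1: at (-4, -0.5), ∇F = (-29, -2) → (-4, -0.5) − 0.02·(-29, -2) = (-3.42, -0.46)
Step 2: at (-3.42, -0.46), ∇F = (-24.36, -1.76) → (-3.42, -0.46) − 0.02·(-24.36, -1.76) = (-2.9328, -0.4248)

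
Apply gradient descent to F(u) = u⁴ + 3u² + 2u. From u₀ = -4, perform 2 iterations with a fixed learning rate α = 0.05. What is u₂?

-187.2298

F′(u) = 4u³ + 6u + 2
Step 1: F′(-4) = -278; u₁ = -4 − 0.05·(-278) = 9.9
Step 2: F′(9.9) = 3942.596; u₂ = 9.9 − 0.05·3942.596 = -187.2298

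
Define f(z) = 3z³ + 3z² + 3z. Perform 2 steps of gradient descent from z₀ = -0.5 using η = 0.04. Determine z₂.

-0.693716

f′(z) = 9z² + 6z + 3
z₁ = -0.5 − 0.04·2.25 = -0.59
z₂ = -0.59 − 0.04·2.5929 = -0.693716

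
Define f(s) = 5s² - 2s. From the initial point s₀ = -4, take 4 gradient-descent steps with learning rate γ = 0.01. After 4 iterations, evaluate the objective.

37.767207922

f′(s) = 10s - 2
s₁ = -4 − 0.01·(-42) = -3.58
s₂ = -3.58 − 0.01·(-37.8) = -3.202
s₃ = -3.202 − 0.01·(-34.02) = -2.8618
s₄ = -2.8618 − 0.01·(-30.618) = -2.55562
f(-2.55562) = 37.767207922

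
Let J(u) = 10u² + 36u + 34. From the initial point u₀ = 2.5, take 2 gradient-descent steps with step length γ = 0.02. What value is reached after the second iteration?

-0.252

J′(u) = 20u + 36
u₁ = 2.5 − 0.02·86 = 0.78
u₂ = 0.78 − 0.02·51.6 = -0.252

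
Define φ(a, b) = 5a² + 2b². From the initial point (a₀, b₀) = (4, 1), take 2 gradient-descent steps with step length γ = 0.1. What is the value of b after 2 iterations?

∇φ = (10a, 4b)
(a₁, b₁) = (4, 1) − 0.1·(40, 4) = (0, 0.6)
(a₂, b₂) = (0, 0.6) − 0.1·(0, 2.4) = (0, 0.36)
b = 0.36

0.36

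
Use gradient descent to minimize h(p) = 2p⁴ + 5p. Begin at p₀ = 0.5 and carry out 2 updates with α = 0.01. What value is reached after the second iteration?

0.38318528

h′(p) = 8p³ + 5
p₁ = 0.5 − 0.01·6 = 0.44
p₂ = 0.44 − 0.01·5.681472 = 0.38318528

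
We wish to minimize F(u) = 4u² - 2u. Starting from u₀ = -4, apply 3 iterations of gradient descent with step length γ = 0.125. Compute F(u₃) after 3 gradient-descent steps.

-0.25

F′(u) = 8u - 2
u₁ = -4 − 0.125·(-34) = 0.25
u₂ = 0.25 − 0.125·0 = 0.25
u₃ = 0.25 − 0.125·0 = 0.25
F(0.25) = -0.25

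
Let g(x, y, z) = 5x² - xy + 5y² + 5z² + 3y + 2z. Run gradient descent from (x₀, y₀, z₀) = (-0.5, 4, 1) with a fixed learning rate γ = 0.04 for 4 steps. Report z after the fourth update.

-0.04448

∇g = (10x - y, -x + 10y + 3, 10z + 2)
(x₁, y₁, z₁) = (-0.5, 4, 1) − 0.04·(-9, 43.5, 12) = (-0.14, 2.26, 0.52)
(x₂, y₂, z₂) = (-0.14, 2.26, 0.52) − 0.04·(-3.66, 25.74, 7.2) = (0.0064, 1.2304, 0.232)
(x₃, y₃, z₃) = (0.0064, 1.2304, 0.232) − 0.04·(-1.1664, 15.2976, 4.32) = (0.053056, 0.618496, 0.0592)
(x₄, y₄, z₄) = (0.053056, 0.618496, 0.0592) − 0.04·(-0.087936, 9.131904, 2.592) = (0.05657344, 0.25321984, -0.04448)
z = -0.04448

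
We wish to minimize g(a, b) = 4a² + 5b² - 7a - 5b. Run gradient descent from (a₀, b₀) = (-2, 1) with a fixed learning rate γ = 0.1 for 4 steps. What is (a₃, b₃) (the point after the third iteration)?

(0.852, 0.5)

∇g = (8a - 7, 10b - 5)
(a₁, b₁) = (-2, 1) − 0.1·(-23, 5) = (0.3, 0.5)
(a₂, b₂) = (0.3, 0.5) − 0.1·(-4.6, 0) = (0.76, 0.5)
(a₃, b₃) = (0.76, 0.5) − 0.1·(-0.92, 0) = (0.852, 0.5)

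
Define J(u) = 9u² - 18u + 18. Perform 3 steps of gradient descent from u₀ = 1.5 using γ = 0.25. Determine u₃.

-20.4375

J′(u) = 18u - 18
Step 1: J′(1.5) = 9; u₁ = 1.5 − 0.25·9 = -0.75
Step 2: J′(-0.75) = -31.5; u₂ = -0.75 − 0.25·(-31.5) = 7.125
Step 3: J′(7.125) = 110.25; u₃ = 7.125 − 0.25·110.25 = -20.4375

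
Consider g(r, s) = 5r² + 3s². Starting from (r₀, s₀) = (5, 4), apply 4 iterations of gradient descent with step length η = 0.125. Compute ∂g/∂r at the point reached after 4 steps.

∇g = (10r, 6s)
Step 1: at (5, 4), ∇g = (50, 24) → (5, 4) − 0.125·(50, 24) = (-1.25, 1)
Step 2: at (-1.25, 1), ∇g = (-12.5, 6) → (-1.25, 1) − 0.125·(-12.5, 6) = (0.3125, 0.25)
Step 3: at (0.3125, 0.25), ∇g = (3.125, 1.5) → (0.3125, 0.25) − 0.125·(3.125, 1.5) = (-0.078125, 0.0625)
Step 4: at (-0.078125, 0.0625), ∇g = (-0.78125, 0.375) → (-0.078125, 0.0625) − 0.125·(-0.78125, 0.375) = (0.01953125, 0.015625)
∂g/∂r at (0.01953125, 0.015625) = 0.1953125

0.1953125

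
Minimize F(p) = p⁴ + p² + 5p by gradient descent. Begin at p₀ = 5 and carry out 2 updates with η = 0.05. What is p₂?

F′(p) = 4p³ + 2p + 5
Step 1: F′(5) = 515; p₁ = 5 − 0.05·515 = -20.75
Step 2: F′(-20.75) = -35773.1875; p₂ = -20.75 − 0.05·(-35773.1875) = 1767.909375

1767.909375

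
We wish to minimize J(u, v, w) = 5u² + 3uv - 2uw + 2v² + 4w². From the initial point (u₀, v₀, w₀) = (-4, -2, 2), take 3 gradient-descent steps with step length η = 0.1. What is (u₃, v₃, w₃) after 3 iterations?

(0.114, -0.156, 0.008)

∇J = (10u + 3v - 2w, 3u + 4v, -2u + 8w)
Step 1: at (-4, -2, 2), ∇J = (-50, -20, 24) → (-4, -2, 2) − 0.1·(-50, -20, 24) = (1, 0, -0.4)
Step 2: at (1, 0, -0.4), ∇J = (10.8, 3, -5.2) → (1, 0, -0.4) − 0.1·(10.8, 3, -5.2) = (-0.08, -0.3, 0.12)
Step 3: at (-0.08, -0.3, 0.12), ∇J = (-1.94, -1.44, 1.12) → (-0.08, -0.3, 0.12) − 0.1·(-1.94, -1.44, 1.12) = (0.114, -0.156, 0.008)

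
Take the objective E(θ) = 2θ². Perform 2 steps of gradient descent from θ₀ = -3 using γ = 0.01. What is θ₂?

E′(θ) = 4θ
θ₁ = -3 − 0.01·(-12) = -2.88
θ₂ = -2.88 − 0.01·(-11.52) = -2.7648

-2.7648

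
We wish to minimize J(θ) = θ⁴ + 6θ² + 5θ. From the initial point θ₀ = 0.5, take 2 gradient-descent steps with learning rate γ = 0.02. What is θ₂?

0.10362536

J′(θ) = 4θ³ + 12θ + 5
Step 1: J′(0.5) = 11.5; θ₁ = 0.5 − 0.02·11.5 = 0.27
Step 2: J′(0.27) = 8.318732; θ₂ = 0.27 − 0.02·8.318732 = 0.10362536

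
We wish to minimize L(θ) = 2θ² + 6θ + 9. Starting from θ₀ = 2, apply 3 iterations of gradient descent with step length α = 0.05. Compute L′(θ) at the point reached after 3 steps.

L′(θ) = 4θ + 6
θ₁ = 2 − 0.05·14 = 1.3
θ₂ = 1.3 − 0.05·11.2 = 0.74
θ₃ = 0.74 − 0.05·8.96 = 0.292
L′(θ) at (0.292) = 7.168

7.168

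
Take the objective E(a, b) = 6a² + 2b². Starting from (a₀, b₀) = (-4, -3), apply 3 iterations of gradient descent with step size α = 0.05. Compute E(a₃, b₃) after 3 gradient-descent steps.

∇E = (12a, 4b)
(a₁, b₁) = (-4, -3) − 0.05·(-48, -12) = (-1.6, -2.4)
(a₂, b₂) = (-1.6, -2.4) − 0.05·(-19.2, -9.6) = (-0.64, -1.92)
(a₃, b₃) = (-0.64, -1.92) − 0.05·(-7.68, -7.68) = (-0.256, -1.536)
E(-0.256, -1.536) = 5.111808

5.111808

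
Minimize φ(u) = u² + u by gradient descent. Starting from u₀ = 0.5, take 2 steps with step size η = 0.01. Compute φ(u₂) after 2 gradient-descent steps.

0.67236816

φ′(u) = 2u + 1
Step 1: φ′(0.5) = 2; u₁ = 0.5 − 0.01·2 = 0.48
Step 2: φ′(0.48) = 1.96; u₂ = 0.48 − 0.01·1.96 = 0.4604
φ(0.4604) = 0.67236816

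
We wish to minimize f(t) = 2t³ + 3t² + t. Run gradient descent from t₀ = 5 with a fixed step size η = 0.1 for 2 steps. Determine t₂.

-108.306

f′(t) = 6t² + 6t + 1
t₁ = 5 − 0.1·181 = -13.1
t₂ = -13.1 − 0.1·952.06 = -108.306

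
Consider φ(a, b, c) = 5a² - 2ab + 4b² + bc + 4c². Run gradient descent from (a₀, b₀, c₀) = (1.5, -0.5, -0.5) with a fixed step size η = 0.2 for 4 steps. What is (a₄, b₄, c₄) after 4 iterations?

(3.3416, -2.2112, -0.6704)

∇φ = (10a - 2b, -2a + 8b + c, b + 8c)
(a₁, b₁, c₁) = (1.5, -0.5, -0.5) − 0.2·(16, -7.5, -4.5) = (-1.7, 1, 0.4)
(a₂, b₂, c₂) = (-1.7, 1, 0.4) − 0.2·(-19, 11.8, 4.2) = (2.1, -1.36, -0.44)
(a₃, b₃, c₃) = (2.1, -1.36, -0.44) − 0.2·(23.72, -15.52, -4.88) = (-2.644, 1.744, 0.536)
(a₄, b₄, c₄) = (-2.644, 1.744, 0.536) − 0.2·(-29.928, 19.776, 6.032) = (3.3416, -2.2112, -0.6704)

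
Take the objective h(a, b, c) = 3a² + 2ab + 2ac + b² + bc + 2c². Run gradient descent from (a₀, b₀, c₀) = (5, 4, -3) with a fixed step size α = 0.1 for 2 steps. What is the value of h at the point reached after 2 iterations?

12.923

∇h = (6a + 2b + 2c, 2a + 2b + c, 2a + b + 4c)
(a₁, b₁, c₁) = (5, 4, -3) − 0.1·(32, 15, 2) = (1.8, 2.5, -3.2)
(a₂, b₂, c₂) = (1.8, 2.5, -3.2) − 0.1·(9.4, 5.4, -6.7) = (0.86, 1.96, -2.53)
h(0.86, 1.96, -2.53) = 12.923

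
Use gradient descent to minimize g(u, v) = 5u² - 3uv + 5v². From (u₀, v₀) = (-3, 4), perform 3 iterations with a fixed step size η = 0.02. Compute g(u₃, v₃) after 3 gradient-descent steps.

26.857876222016

∇g = (10u - 3v, -3u + 10v)
Step 1: at (-3, 4), ∇g = (-42, 49) → (-3, 4) − 0.02·(-42, 49) = (-2.16, 3.02)
Step 2: at (-2.16, 3.02), ∇g = (-30.66, 36.68) → (-2.16, 3.02) − 0.02·(-30.66, 36.68) = (-1.5468, 2.2864)
Step 3: at (-1.5468, 2.2864), ∇g = (-22.3272, 27.5044) → (-1.5468, 2.2864) − 0.02·(-22.3272, 27.5044) = (-1.100256, 1.736312)
g(-1.100256, 1.736312) = 26.857876222016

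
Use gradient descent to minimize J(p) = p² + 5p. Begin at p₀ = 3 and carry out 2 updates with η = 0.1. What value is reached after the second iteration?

J′(p) = 2p + 5
p₁ = 3 − 0.1·11 = 1.9
p₂ = 1.9 − 0.1·8.8 = 1.02

1.02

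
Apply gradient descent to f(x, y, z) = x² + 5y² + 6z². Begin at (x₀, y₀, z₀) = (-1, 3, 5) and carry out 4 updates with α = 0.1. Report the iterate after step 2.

(-0.64, 0, 0.2)

∇f = (2x, 10y, 12z)
(x₁, y₁, z₁) = (-1, 3, 5) − 0.1·(-2, 30, 60) = (-0.8, 0, -1)
(x₂, y₂, z₂) = (-0.8, 0, -1) − 0.1·(-1.6, 0, -12) = (-0.64, 0, 0.2)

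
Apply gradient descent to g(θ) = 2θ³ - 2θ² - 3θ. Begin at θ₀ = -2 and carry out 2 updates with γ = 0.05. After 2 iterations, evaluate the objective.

g′(θ) = 6θ² - 4θ - 3
θ₁ = -2 − 0.05·29 = -3.45
θ₂ = -3.45 − 0.05·82.215 = -7.56075
g(-7.56075) = -956.06727984084375

-956.06727984084375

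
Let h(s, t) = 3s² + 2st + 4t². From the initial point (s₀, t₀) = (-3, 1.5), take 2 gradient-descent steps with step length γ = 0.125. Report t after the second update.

0.28125

∇h = (6s + 2t, 2s + 8t)
(s₁, t₁) = (-3, 1.5) − 0.125·(-15, 6) = (-1.125, 0.75)
(s₂, t₂) = (-1.125, 0.75) − 0.125·(-5.25, 3.75) = (-0.46875, 0.28125)
t = 0.28125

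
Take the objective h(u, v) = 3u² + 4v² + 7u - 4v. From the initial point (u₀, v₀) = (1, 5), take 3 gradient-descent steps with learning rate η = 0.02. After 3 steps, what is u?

0.309856

∇h = (6u + 7, 8v - 4)
(u₁, v₁) = (1, 5) − 0.02·(13, 36) = (0.74, 4.28)
(u₂, v₂) = (0.74, 4.28) − 0.02·(11.44, 30.24) = (0.5112, 3.6752)
(u₃, v₃) = (0.5112, 3.6752) − 0.02·(10.0672, 25.4016) = (0.309856, 3.167168)
u = 0.309856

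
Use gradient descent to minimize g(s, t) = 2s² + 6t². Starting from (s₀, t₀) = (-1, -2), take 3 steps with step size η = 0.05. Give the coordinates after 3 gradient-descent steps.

(-0.512, -0.128)

∇g = (4s, 12t)
Step 1: at (-1, -2), ∇g = (-4, -24) → (-1, -2) − 0.05·(-4, -24) = (-0.8, -0.8)
Step 2: at (-0.8, -0.8), ∇g = (-3.2, -9.6) → (-0.8, -0.8) − 0.05·(-3.2, -9.6) = (-0.64, -0.32)
Step 3: at (-0.64, -0.32), ∇g = (-2.56, -3.84) → (-0.64, -0.32) − 0.05·(-2.56, -3.84) = (-0.512, -0.128)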